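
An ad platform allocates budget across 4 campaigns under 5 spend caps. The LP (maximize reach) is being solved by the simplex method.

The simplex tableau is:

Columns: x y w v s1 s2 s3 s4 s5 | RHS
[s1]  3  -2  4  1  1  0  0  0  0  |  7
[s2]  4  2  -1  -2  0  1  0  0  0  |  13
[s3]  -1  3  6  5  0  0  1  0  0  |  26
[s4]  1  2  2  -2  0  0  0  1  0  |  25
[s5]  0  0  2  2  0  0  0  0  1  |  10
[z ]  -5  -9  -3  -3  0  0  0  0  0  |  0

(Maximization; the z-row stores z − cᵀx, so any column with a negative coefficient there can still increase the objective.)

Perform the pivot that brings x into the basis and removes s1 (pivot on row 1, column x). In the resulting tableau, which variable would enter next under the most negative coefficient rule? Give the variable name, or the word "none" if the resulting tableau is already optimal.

y

Pivot element 3. New z-row = old z-row − (-5)·(row 1/3).
Updated z-row coefficients: x: 0, y: -37/3, w: 11/3, v: -4/3, s1: 5/3, s2: 0, s3: 0, s4: 0, s5: 0.
The most negative is -37/3 in column y, so y would enter next.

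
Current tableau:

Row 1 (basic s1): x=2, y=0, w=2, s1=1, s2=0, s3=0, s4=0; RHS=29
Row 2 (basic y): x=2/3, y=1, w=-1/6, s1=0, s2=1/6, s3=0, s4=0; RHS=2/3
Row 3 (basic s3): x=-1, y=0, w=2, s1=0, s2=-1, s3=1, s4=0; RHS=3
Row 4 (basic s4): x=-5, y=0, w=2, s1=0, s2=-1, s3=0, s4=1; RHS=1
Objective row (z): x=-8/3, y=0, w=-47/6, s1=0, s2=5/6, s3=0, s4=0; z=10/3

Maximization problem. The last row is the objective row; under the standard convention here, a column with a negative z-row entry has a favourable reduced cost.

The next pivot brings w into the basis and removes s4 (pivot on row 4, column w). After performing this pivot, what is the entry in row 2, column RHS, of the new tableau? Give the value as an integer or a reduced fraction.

Pivot element is row 4, column w: 2.
Normalize row 4: new (row 4, RHS) = 1/2 = 1/2.
row 2 ← row 2 − (-1/6)·(new row 4): 2/3 − (-1/6)·(1/2) = 3/4.

3/4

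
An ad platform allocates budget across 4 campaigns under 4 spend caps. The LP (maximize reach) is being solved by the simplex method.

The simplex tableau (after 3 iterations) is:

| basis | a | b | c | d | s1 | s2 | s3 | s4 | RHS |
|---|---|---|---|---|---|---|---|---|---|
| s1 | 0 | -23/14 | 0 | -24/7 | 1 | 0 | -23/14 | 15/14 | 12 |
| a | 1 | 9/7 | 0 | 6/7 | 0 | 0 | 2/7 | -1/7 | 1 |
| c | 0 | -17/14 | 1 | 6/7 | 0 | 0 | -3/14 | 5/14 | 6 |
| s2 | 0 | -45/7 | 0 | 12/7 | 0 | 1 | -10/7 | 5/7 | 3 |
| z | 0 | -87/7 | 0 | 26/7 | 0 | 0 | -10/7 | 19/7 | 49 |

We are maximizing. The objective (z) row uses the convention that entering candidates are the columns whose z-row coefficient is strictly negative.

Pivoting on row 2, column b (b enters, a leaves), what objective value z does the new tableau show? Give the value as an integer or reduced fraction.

176/3

Minimum ratio for b: 1/(9/7) = 7/9.
z changes by −(z-row coeff of b)·ratio = −(-87/7)·(7/9) = 29/3.
New z = 49 + (29/3) = 176/3.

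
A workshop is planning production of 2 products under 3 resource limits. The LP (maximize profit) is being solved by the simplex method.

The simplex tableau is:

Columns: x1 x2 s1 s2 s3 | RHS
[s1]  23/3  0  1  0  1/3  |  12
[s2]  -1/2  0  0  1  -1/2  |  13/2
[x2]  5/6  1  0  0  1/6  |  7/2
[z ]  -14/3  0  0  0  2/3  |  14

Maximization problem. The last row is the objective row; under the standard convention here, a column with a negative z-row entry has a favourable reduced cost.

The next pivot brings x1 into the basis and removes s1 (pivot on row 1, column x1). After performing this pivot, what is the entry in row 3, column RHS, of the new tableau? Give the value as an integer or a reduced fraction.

Pivot element is row 1, column x1: 23/3.
Normalize row 1: new (row 1, RHS) = 12/(23/3) = 36/23.
row 3 ← row 3 − (5/6)·(new row 1): 7/2 − (5/6)·(36/23) = 101/46.

101/46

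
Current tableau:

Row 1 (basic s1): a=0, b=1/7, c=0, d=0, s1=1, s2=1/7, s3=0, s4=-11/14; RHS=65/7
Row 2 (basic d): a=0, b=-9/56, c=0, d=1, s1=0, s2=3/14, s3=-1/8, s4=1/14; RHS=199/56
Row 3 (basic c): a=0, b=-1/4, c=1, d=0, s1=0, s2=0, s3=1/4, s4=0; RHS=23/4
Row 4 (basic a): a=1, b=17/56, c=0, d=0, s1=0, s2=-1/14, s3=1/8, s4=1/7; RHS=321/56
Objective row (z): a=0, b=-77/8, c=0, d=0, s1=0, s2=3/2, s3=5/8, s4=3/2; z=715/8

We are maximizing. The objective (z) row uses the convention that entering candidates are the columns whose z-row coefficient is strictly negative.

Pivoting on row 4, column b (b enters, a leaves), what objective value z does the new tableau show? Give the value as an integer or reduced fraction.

Minimum ratio for b: (321/56)/(17/56) = 321/17.
z changes by −(z-row coeff of b)·ratio = −(-77/8)·(321/17) = 24717/136.
New z = 715/8 + (24717/136) = 4609/17.

4609/17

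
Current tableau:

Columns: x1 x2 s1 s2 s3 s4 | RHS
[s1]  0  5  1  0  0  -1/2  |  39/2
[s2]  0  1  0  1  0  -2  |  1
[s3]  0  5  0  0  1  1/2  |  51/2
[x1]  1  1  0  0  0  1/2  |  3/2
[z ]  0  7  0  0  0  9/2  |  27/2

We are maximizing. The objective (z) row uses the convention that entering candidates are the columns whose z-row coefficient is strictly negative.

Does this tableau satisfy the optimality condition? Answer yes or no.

No objective-row coefficient is strictly negative, so no entering variable exists; the tableau is optimal.

yes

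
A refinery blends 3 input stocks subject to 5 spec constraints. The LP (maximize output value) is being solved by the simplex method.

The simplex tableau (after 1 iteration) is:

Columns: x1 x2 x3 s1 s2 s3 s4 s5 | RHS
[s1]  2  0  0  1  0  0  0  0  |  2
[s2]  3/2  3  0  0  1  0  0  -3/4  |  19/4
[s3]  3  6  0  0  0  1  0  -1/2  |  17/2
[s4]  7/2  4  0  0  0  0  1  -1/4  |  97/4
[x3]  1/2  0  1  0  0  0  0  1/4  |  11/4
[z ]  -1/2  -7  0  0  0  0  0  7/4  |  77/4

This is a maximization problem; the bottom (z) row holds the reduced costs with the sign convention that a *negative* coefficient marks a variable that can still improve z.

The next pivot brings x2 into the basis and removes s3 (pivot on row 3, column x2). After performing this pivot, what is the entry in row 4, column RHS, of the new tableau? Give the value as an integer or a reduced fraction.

Pivot element is row 3, column x2: 6.
Normalize row 3: new (row 3, RHS) = (17/2)/6 = 17/12.
row 4 ← row 4 − 4·(new row 3): 97/4 − 4·(17/12) = 223/12.

223/12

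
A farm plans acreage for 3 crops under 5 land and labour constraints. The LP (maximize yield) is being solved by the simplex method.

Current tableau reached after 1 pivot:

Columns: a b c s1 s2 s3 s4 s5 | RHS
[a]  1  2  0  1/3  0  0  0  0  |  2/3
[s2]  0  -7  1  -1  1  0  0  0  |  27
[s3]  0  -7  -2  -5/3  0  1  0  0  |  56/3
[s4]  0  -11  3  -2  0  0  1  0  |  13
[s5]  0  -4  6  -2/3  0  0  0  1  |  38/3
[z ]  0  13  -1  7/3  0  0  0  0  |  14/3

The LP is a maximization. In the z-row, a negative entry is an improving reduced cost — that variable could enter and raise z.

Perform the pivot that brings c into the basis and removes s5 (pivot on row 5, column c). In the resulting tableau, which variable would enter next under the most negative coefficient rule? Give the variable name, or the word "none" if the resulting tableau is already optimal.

Pivot element 6. New z-row = old z-row − (-1)·(row 5/6).
Updated z-row coefficients: a: 0, b: 37/3, c: 0, s1: 20/9, s2: 0, s3: 0, s4: 0, s5: 1/6.
No coefficient is strictly negative; the tableau after this pivot is optimal.

none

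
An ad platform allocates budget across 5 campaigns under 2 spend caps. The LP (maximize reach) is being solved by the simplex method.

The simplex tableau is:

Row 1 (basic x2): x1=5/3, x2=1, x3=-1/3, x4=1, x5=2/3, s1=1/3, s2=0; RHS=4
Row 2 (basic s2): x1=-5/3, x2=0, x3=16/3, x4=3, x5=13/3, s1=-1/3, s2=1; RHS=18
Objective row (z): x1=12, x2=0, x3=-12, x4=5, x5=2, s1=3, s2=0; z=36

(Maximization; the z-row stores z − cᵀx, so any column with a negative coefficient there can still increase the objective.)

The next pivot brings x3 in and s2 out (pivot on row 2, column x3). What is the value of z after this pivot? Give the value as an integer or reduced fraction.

153/2

Minimum ratio for x3: 18/(16/3) = 27/8.
z changes by −(z-row coeff of x3)·ratio = −(-12)·(27/8) = 81/2.
New z = 36 + (81/2) = 153/2.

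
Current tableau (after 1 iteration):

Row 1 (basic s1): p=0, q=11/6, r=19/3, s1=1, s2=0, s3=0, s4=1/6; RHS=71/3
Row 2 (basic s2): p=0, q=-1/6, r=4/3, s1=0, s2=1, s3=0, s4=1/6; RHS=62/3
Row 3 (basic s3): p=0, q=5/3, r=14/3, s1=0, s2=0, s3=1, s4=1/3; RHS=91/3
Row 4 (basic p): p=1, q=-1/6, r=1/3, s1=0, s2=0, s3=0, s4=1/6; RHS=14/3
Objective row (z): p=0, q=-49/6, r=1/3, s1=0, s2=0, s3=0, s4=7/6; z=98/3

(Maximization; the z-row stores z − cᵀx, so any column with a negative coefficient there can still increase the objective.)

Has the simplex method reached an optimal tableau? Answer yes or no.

no

Column q has objective-row coefficient -49/6, which is negative; an improving pivot exists, so not yet optimal.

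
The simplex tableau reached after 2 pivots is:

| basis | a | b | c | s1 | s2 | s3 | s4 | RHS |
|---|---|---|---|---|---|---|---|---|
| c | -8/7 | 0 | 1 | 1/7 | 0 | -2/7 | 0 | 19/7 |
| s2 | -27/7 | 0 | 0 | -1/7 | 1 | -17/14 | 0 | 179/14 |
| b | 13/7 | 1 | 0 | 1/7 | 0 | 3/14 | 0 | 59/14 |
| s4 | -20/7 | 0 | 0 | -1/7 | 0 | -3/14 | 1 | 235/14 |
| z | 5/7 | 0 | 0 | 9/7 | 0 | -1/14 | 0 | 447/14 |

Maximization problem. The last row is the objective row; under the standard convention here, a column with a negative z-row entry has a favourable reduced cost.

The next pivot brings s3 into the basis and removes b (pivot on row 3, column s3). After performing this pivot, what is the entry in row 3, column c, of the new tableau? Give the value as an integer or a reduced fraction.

0

Pivot element is row 3, column s3: 3/14.
Normalize row 3: new (row 3, c) = 0/(3/14) = 0.
Row 3 is the pivot row, so the entry is 0.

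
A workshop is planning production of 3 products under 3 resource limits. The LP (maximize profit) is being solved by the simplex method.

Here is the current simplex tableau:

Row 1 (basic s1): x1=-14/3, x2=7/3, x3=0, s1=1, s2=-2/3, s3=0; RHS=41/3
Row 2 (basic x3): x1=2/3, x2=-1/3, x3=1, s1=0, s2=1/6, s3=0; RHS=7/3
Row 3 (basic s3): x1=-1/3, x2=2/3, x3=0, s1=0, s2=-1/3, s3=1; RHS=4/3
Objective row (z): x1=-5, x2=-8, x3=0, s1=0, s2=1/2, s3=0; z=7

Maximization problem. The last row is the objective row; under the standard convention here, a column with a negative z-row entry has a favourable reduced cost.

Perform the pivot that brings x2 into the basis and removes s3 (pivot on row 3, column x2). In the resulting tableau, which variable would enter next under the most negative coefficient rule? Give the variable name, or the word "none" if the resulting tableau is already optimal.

x1

Pivot element 2/3. New z-row = old z-row − (-8)·(row 3/(2/3)).
Updated z-row coefficients: x1: -9, x2: 0, x3: 0, s1: 0, s2: -7/2, s3: 12.
The most negative is -9 in column x1, so x1 would enter next.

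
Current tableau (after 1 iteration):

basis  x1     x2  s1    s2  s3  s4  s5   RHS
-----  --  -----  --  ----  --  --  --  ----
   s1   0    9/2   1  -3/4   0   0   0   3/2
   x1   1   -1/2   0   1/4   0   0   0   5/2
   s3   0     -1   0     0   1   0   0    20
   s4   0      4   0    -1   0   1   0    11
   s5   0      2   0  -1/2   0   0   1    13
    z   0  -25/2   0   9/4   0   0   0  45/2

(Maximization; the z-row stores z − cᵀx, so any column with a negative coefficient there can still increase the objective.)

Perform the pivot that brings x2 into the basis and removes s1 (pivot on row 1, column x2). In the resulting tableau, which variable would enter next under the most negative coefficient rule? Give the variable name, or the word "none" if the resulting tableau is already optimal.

Pivot element 9/2. New z-row = old z-row − (-25/2)·(row 1/(9/2)).
Updated z-row coefficients: x1: 0, x2: 0, s1: 25/9, s2: 1/6, s3: 0, s4: 0, s5: 0.
No coefficient is strictly negative; the tableau after this pivot is optimal.

none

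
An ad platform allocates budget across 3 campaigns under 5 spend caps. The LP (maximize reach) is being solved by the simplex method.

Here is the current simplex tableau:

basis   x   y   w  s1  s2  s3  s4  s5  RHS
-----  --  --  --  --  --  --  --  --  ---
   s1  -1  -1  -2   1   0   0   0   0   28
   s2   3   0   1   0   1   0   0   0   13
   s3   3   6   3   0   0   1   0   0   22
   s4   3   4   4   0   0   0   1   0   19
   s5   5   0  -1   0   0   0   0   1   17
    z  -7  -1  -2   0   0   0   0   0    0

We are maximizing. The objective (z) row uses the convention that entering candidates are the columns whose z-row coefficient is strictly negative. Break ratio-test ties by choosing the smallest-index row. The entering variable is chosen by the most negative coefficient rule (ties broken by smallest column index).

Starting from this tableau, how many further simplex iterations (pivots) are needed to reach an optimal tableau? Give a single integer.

3

pivot: x in, s5 out → z = 119/5
pivot: w in, s2 out → z = 119/4
pivot: y in, s4 out → z = 479/16
No improving column remains; optimal.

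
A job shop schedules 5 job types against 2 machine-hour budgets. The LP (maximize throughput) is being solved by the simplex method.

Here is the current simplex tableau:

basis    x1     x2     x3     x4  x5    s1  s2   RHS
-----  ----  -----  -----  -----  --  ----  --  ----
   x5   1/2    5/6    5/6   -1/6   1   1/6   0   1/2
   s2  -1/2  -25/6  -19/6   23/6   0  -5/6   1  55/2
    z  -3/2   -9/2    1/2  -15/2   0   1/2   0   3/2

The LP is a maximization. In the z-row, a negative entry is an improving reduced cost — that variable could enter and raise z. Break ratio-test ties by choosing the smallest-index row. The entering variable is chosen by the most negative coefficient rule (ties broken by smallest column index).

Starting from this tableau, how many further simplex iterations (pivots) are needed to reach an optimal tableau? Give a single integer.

pivot: x4 in, s2 out → z = 1272/23
pivot: x2 in, x5 out → z = 441/5
No improving column remains; optimal.

2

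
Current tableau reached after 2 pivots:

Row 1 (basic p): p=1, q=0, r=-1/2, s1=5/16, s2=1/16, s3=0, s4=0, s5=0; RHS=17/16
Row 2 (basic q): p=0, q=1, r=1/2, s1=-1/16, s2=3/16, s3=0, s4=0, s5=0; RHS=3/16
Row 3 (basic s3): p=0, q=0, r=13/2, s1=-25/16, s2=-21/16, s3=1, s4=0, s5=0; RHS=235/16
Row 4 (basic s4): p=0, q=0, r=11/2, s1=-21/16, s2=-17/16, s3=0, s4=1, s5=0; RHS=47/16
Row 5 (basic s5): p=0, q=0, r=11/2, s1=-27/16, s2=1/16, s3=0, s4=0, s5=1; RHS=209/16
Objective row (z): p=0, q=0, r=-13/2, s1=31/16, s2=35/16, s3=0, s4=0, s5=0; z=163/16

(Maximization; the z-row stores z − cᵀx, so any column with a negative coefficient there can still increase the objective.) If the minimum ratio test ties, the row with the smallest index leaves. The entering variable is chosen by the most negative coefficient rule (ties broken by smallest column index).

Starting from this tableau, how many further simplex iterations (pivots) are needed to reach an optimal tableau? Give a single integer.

pivot: r in, q out → z = 101/8
No improving column remains; optimal.

1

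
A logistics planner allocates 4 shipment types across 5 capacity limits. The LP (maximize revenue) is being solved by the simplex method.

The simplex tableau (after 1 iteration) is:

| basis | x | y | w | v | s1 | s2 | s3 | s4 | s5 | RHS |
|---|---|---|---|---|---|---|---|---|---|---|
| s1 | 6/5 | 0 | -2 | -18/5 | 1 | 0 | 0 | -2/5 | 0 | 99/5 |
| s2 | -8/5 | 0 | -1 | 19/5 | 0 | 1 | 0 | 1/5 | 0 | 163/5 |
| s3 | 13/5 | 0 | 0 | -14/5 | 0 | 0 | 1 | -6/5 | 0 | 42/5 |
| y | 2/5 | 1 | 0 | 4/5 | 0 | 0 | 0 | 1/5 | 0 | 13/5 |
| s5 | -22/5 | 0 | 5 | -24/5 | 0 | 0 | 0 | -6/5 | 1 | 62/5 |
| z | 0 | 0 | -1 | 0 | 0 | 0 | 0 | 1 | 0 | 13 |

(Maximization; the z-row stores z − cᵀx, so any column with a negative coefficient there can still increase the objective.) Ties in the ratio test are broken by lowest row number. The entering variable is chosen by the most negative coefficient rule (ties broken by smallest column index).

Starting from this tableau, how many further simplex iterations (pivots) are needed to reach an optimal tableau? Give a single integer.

pivot: w in, s5 out → z = 387/25
pivot: v in, y out → z = 93/5
pivot: x in, s3 out → z = 407/20
No improving column remains; optimal.

3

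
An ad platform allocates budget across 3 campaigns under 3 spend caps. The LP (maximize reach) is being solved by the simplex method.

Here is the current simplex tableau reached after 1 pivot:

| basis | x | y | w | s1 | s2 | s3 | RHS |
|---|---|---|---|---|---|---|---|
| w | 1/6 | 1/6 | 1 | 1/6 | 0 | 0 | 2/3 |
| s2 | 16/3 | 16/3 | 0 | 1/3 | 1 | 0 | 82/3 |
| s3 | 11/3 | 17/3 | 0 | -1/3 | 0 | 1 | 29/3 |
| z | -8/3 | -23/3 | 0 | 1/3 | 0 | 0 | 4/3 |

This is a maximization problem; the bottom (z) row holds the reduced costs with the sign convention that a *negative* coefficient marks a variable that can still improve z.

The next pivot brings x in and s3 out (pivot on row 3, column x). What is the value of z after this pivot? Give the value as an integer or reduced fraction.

92/11

Minimum ratio for x: (29/3)/(11/3) = 29/11.
z changes by −(z-row coeff of x)·ratio = −(-8/3)·(29/11) = 232/33.
New z = 4/3 + (232/33) = 92/11.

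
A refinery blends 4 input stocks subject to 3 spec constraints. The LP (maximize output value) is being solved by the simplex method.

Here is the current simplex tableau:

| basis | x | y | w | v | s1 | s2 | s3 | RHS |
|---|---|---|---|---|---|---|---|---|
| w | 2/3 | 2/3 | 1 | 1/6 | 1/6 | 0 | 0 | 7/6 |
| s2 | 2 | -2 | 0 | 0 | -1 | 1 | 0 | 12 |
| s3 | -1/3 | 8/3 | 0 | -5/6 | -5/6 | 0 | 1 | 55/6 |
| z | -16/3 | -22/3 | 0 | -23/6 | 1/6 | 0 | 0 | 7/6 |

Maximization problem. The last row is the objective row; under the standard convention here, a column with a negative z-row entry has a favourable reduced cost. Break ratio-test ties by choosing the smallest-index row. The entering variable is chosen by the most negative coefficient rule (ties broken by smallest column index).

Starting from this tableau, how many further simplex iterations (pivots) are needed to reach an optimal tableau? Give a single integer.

pivot: y in, w out → z = 14
pivot: v in, y out → z = 28
No improving column remains; optimal.

2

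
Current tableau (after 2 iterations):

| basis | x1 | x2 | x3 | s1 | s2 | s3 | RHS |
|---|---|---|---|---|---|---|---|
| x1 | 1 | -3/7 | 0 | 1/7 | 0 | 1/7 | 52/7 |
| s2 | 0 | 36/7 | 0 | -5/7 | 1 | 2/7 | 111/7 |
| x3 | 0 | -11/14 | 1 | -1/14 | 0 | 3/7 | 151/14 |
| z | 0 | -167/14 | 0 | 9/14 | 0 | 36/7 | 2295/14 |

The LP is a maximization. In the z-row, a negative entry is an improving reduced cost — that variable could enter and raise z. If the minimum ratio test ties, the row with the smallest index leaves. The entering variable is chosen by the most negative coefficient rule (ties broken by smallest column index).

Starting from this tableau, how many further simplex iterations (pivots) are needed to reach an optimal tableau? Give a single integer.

pivot: x2 in, s2 out → z = 4817/24
pivot: s1 in, x1 out → z = 1843/6
No improving column remains; optimal.

2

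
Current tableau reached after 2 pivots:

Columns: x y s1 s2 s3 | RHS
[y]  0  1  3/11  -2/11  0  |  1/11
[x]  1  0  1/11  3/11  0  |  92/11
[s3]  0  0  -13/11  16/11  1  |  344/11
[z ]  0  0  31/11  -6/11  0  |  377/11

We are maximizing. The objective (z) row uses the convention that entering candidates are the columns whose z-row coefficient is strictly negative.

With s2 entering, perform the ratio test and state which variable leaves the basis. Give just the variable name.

s3

Ratios: row 1 (y): entry -2/11 ≤ 0, skip; row 2 (x): (92/11)/(3/11) = 92/3; row 3 (s3): (344/11)/(16/11) = 43/2.
Minimum ratio 43/2 is in the s3 row, so s3 leaves.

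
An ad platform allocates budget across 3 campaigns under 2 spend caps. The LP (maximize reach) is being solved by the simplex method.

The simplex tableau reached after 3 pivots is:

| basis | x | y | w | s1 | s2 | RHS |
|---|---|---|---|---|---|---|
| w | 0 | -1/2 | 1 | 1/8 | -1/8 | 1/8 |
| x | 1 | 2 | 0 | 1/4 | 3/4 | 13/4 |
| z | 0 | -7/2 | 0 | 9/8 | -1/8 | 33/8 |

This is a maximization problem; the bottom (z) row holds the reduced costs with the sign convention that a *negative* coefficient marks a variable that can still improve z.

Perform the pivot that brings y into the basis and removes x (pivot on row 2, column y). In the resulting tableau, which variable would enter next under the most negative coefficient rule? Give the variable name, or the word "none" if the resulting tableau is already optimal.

Pivot element 2. New z-row = old z-row − (-7/2)·(row 2/2).
Updated z-row coefficients: x: 7/4, y: 0, w: 0, s1: 25/16, s2: 19/16.
No coefficient is strictly negative; the tableau after this pivot is optimal.

none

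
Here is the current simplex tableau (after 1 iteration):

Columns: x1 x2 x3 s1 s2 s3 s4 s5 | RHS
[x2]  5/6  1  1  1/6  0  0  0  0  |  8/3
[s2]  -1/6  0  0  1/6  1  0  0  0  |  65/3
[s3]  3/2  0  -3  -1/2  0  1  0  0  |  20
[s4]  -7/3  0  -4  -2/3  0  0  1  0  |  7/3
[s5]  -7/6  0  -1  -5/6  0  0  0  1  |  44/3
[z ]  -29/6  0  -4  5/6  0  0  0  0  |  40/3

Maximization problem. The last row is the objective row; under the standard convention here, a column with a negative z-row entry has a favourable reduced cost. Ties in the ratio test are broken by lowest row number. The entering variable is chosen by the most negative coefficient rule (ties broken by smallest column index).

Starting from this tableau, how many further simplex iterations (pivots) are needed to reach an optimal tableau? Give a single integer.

1

pivot: x1 in, x2 out → z = 144/5
No improving column remains; optimal.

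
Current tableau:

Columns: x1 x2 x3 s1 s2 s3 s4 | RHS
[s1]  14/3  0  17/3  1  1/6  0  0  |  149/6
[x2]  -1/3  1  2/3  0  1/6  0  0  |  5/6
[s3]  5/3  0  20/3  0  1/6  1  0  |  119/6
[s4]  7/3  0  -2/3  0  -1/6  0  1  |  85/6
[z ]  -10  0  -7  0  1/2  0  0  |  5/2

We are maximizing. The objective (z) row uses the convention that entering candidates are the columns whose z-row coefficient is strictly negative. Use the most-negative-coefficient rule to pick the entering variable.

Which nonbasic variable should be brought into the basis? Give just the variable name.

Objective-row coefficients: x1: -10, x2: 0, x3: -7, s1: 0, s2: 1/2, s3: 0, s4: 0.
The most negative is -10 in column x1, so x1 enters.

x1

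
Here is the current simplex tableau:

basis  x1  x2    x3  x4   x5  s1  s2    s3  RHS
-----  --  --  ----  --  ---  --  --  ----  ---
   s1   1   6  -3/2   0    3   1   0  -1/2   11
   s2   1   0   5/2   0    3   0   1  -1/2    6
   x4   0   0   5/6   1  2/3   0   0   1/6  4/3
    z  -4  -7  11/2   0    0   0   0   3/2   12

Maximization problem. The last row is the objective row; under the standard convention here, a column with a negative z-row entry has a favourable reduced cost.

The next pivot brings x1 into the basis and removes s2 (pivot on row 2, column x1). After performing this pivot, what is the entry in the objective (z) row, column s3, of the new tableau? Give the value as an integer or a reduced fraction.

-1/2

Pivot element is row 2, column x1: 1.
Normalize row 2: new (row 2, s3) = (-1/2)/1 = -1/2.
z-row ← z-row − (-4)·(new row 2): 3/2 − (-4)·(-1/2) = -1/2.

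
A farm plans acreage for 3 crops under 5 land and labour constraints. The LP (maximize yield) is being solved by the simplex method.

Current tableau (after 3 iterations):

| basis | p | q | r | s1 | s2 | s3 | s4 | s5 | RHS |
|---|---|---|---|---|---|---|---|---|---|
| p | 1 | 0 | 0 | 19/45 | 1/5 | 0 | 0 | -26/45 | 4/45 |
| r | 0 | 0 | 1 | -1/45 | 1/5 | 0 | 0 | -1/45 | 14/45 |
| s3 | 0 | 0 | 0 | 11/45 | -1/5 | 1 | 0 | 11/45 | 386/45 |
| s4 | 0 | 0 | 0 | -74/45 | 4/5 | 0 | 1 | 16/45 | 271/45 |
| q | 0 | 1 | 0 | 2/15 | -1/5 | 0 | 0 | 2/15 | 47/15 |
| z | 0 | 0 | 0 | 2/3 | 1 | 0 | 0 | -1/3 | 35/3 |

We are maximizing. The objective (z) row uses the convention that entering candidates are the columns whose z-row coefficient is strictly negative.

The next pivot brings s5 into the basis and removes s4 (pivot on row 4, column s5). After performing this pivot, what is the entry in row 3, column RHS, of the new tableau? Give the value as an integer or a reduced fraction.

71/16

Pivot element is row 4, column s5: 16/45.
Normalize row 4: new (row 4, RHS) = (271/45)/(16/45) = 271/16.
row 3 ← row 3 − (11/45)·(new row 4): 386/45 − (11/45)·(271/16) = 71/16.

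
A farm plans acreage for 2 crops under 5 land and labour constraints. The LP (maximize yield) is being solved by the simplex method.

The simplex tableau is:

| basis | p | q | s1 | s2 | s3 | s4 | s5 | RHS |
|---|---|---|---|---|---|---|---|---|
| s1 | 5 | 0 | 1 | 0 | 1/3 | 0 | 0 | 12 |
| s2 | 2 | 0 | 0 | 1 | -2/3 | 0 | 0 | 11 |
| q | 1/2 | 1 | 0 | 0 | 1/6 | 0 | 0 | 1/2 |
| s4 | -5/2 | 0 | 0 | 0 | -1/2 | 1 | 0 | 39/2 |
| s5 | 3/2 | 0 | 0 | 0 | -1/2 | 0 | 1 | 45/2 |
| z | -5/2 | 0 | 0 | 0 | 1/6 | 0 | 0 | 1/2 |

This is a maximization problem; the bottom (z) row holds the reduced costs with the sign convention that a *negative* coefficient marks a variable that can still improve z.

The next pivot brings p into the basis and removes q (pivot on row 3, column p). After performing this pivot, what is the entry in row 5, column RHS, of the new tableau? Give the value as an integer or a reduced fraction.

21

Pivot element is row 3, column p: 1/2.
Normalize row 3: new (row 3, RHS) = (1/2)/(1/2) = 1.
row 5 ← row 5 − (3/2)·(new row 3): 45/2 − (3/2)·1 = 21.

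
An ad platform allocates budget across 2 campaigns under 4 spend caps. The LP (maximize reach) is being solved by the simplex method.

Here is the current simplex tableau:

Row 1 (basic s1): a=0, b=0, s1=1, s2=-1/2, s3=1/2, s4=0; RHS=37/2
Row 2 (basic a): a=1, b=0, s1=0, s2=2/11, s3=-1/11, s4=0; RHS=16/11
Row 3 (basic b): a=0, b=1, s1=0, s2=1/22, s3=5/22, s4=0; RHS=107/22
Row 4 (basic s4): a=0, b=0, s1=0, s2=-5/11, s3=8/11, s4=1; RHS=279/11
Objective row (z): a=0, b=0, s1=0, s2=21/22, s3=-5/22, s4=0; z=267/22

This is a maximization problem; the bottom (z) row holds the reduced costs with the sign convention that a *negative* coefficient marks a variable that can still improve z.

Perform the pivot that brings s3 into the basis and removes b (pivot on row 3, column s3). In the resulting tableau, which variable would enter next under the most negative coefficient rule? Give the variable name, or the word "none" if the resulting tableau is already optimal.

none

Pivot element 5/22. New z-row = old z-row − (-5/22)·(row 3/(5/22)).
Updated z-row coefficients: a: 0, b: 1, s1: 0, s2: 1, s3: 0, s4: 0.
No coefficient is strictly negative; the tableau after this pivot is optimal.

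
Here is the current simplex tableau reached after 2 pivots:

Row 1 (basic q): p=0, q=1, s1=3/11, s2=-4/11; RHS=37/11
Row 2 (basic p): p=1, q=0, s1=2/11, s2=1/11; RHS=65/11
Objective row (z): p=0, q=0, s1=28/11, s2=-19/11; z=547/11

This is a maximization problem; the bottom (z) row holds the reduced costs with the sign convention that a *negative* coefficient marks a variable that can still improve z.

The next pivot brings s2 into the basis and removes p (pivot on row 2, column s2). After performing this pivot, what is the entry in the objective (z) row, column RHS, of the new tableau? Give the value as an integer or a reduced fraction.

162

Pivot element is row 2, column s2: 1/11.
Normalize row 2: new (row 2, RHS) = (65/11)/(1/11) = 65.
z-row ← z-row − (-19/11)·(new row 2): 547/11 − (-19/11)·65 = 162.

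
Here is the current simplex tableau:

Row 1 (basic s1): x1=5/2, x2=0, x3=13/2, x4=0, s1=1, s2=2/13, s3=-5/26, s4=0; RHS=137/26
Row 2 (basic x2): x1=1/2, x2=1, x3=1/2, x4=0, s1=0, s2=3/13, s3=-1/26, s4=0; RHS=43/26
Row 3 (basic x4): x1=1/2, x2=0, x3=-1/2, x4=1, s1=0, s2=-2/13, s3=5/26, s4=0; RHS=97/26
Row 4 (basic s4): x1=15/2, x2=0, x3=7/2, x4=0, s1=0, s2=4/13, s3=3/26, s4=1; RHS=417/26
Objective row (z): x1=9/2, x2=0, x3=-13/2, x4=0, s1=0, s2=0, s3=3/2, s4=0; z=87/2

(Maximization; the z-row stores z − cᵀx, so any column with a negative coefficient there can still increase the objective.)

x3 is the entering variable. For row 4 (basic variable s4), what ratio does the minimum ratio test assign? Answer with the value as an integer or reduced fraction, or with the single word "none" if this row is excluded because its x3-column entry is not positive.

417/91

Ratio = RHS / (x3 entry) = (417/26) / (7/2) = 417/91.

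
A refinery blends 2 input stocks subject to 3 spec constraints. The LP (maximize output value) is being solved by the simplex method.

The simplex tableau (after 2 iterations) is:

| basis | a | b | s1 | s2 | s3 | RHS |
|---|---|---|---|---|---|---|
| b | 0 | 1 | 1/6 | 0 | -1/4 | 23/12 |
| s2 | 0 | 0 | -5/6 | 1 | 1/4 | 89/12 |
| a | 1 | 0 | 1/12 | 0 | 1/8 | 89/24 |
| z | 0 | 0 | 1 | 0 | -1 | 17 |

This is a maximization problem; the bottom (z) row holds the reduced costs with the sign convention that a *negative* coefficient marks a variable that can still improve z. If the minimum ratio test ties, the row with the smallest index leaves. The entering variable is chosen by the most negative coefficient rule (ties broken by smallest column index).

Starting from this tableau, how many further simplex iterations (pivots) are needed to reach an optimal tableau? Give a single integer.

pivot: s3 in, s2 out → z = 140/3
pivot: s1 in, a out → z = 140/3
No improving column remains; optimal.

2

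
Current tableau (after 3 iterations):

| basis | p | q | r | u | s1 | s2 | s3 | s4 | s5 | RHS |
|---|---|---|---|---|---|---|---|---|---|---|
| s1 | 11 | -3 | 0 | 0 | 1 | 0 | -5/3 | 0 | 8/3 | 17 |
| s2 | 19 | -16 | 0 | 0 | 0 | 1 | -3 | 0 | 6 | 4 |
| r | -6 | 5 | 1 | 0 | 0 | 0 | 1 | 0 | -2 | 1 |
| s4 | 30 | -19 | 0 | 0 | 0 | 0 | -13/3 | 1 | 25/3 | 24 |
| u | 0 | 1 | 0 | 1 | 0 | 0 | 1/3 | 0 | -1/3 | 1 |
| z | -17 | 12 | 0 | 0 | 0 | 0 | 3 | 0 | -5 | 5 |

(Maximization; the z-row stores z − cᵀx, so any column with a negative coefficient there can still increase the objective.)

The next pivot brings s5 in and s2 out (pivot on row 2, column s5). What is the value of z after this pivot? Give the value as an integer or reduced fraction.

Minimum ratio for s5: 4/6 = 2/3.
z changes by −(z-row coeff of s5)·ratio = −(-5)·(2/3) = 10/3.
New z = 5 + (10/3) = 25/3.

25/3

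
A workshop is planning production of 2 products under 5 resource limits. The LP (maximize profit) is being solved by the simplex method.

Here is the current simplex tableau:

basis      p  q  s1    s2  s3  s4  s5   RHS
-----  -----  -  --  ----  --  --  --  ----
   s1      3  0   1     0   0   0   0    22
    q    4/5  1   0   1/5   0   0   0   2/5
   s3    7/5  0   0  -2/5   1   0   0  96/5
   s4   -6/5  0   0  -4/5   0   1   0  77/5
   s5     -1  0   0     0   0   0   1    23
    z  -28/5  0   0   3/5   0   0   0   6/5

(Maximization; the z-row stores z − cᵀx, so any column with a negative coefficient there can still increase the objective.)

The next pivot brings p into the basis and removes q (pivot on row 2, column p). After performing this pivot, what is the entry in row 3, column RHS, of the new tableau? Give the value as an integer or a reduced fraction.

Pivot element is row 2, column p: 4/5.
Normalize row 2: new (row 2, RHS) = (2/5)/(4/5) = 1/2.
row 3 ← row 3 − (7/5)·(new row 2): 96/5 − (7/5)·(1/2) = 37/2.

37/2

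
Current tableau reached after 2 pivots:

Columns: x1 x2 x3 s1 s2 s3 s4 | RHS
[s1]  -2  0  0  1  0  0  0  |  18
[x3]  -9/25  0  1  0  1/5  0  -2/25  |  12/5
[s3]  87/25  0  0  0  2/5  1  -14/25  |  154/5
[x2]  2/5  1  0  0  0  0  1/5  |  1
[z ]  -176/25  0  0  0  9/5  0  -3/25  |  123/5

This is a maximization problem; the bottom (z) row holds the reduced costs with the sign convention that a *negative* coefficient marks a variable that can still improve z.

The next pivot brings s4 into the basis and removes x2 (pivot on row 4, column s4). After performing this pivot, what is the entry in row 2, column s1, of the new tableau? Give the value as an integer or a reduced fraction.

Pivot element is row 4, column s4: 1/5.
Normalize row 4: new (row 4, s1) = 0/(1/5) = 0.
row 2 ← row 2 − (-2/25)·(new row 4): 0 − (-2/25)·0 = 0.

0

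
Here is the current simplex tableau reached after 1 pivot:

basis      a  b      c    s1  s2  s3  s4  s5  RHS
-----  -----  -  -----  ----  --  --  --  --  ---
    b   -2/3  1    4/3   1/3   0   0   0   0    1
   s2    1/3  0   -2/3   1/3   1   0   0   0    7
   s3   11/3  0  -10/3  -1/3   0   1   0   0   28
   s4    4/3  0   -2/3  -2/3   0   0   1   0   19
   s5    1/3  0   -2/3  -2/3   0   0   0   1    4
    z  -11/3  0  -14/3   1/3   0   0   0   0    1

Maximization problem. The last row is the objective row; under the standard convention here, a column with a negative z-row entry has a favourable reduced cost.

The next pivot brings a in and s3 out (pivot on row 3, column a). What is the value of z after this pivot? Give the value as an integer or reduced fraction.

Minimum ratio for a: 28/(11/3) = 84/11.
z changes by −(z-row coeff of a)·ratio = −(-11/3)·(84/11) = 28.
New z = 1 + 28 = 29.

29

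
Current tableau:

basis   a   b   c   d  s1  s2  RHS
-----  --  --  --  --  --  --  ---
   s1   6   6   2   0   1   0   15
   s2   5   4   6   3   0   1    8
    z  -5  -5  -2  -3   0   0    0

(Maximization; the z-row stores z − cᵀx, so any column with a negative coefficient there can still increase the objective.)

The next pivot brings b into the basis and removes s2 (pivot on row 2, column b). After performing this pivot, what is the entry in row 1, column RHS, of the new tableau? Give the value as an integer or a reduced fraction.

Pivot element is row 2, column b: 4.
Normalize row 2: new (row 2, RHS) = 8/4 = 2.
row 1 ← row 1 − 6·(new row 2): 15 − 6·2 = 3.

3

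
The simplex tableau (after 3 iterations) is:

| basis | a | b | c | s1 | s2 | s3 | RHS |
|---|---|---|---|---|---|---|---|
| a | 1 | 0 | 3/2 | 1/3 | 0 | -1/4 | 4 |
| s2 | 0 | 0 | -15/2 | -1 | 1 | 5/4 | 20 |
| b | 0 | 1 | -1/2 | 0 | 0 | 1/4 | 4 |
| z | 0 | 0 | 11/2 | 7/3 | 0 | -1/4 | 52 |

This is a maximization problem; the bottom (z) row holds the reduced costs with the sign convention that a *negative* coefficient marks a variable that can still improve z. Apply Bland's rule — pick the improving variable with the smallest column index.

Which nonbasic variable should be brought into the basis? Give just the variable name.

s3

Objective-row coefficients: a: 0, b: 0, c: 11/2, s1: 7/3, s2: 0, s3: -1/4.
Improving columns: s3. Bland's rule picks the smallest column index → s3.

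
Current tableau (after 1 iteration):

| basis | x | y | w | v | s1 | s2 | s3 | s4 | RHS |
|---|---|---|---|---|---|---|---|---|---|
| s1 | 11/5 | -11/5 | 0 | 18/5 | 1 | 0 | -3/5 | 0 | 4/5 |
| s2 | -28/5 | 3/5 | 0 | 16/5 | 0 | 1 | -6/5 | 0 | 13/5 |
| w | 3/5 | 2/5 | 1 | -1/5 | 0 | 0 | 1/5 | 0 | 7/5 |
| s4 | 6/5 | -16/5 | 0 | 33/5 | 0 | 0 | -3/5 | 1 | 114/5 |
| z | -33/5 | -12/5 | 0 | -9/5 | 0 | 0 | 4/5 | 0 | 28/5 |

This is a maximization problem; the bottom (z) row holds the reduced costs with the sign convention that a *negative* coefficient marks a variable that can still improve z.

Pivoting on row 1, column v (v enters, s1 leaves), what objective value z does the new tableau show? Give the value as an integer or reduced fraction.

6

Minimum ratio for v: (4/5)/(18/5) = 2/9.
z changes by −(z-row coeff of v)·ratio = −(-9/5)·(2/9) = 2/5.
New z = 28/5 + (2/5) = 6.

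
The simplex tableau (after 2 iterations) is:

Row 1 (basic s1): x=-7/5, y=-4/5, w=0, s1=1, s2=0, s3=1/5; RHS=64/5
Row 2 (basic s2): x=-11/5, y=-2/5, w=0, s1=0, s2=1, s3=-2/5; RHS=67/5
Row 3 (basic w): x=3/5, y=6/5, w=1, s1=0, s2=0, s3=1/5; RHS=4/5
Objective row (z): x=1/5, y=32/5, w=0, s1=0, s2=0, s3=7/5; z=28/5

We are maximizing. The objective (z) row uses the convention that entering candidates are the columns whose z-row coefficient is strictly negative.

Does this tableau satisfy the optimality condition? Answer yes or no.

yes

No objective-row coefficient is strictly negative, so no entering variable exists; the tableau is optimal.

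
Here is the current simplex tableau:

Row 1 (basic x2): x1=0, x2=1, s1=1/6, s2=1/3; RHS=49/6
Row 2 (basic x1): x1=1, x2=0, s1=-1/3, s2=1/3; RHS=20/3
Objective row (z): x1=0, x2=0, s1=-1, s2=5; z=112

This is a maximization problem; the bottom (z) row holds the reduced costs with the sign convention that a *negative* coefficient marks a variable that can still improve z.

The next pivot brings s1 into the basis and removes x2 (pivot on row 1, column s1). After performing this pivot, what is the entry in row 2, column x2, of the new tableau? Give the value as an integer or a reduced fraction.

Pivot element is row 1, column s1: 1/6.
Normalize row 1: new (row 1, x2) = 1/(1/6) = 6.
row 2 ← row 2 − (-1/3)·(new row 1): 0 − (-1/3)·6 = 2.

2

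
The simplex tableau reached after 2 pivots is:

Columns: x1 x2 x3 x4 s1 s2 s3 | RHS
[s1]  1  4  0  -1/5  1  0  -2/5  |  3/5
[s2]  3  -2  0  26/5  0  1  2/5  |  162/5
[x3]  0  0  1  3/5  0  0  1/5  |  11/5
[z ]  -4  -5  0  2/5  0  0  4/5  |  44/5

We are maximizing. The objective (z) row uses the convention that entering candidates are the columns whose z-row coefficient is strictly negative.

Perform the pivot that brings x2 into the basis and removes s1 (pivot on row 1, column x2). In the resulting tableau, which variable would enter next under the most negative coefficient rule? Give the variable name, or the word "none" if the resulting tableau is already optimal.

Pivot element 4. New z-row = old z-row − (-5)·(row 1/4).
Updated z-row coefficients: x1: -11/4, x2: 0, x3: 0, x4: 3/20, s1: 5/4, s2: 0, s3: 3/10.
The most negative is -11/4 in column x1, so x1 would enter next.

x1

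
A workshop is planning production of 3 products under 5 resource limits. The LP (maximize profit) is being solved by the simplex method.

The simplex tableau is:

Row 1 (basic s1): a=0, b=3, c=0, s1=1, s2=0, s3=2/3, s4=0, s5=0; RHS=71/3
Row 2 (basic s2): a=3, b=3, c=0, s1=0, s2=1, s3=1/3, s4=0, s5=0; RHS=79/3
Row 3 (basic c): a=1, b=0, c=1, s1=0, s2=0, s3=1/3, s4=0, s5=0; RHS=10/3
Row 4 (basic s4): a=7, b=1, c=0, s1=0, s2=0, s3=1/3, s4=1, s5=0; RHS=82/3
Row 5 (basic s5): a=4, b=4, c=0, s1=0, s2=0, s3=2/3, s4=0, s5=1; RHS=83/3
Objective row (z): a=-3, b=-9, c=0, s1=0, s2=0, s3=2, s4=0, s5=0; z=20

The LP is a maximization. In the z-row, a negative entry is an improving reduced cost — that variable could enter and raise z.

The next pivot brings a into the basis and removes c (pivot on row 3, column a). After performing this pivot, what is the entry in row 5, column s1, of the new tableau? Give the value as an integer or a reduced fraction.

0

Pivot element is row 3, column a: 1.
Normalize row 3: new (row 3, s1) = 0/1 = 0.
row 5 ← row 5 − 4·(new row 3): 0 − 4·0 = 0.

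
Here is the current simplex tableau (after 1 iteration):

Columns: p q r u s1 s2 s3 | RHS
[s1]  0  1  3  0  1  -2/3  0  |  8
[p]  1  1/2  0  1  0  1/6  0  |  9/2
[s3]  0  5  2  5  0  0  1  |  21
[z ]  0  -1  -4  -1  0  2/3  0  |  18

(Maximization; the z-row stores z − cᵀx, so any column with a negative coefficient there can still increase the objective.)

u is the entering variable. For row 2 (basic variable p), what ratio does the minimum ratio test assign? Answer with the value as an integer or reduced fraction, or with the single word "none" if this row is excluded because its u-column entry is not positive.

9/2

Ratio = RHS / (u entry) = (9/2) / 1 = 9/2.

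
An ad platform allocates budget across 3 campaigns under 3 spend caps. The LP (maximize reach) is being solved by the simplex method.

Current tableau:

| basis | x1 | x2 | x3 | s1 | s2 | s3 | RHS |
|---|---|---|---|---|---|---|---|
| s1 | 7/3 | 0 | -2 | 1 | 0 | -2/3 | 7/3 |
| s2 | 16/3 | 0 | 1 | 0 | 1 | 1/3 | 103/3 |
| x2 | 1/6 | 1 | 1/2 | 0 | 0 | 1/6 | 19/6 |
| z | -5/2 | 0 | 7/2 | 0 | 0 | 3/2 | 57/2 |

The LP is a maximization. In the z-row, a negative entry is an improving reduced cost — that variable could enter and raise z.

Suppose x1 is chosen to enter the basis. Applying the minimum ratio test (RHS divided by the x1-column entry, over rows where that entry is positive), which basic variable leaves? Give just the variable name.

Ratios: row 1 (s1): (7/3)/(7/3) = 1; row 2 (s2): (103/3)/(16/3) = 103/16; row 3 (x2): (19/6)/(1/6) = 19.
Minimum ratio 1 is in the s1 row, so s1 leaves.

s1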